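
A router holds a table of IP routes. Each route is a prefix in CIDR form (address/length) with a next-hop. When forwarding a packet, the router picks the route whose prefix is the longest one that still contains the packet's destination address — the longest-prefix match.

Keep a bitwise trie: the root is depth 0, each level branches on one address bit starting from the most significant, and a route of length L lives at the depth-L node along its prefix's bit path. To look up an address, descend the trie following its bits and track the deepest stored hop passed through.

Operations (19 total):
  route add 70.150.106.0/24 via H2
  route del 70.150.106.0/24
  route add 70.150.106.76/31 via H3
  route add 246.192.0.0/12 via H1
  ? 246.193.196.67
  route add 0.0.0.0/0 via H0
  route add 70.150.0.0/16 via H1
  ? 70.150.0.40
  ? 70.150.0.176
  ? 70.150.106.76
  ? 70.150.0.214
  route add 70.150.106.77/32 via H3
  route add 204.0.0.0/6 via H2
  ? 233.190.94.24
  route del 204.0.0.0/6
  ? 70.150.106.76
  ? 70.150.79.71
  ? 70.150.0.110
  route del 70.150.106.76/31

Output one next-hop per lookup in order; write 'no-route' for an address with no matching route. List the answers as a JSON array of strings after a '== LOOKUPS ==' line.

Trace:
  + 70.150.106.0/24 (H2) depth=24
  - 70.150.106.0/24 clear@24
  + 70.150.106.76/31 (H3) depth=31
  + 246.192.0.0/12 (H1) depth=12
  Q 246.193.196.67: descend 111101101100 ; hops seen [H1] ; pick H1
  + 0.0.0.0/0 (H0) depth=0
  + 70.150.0.0/16 (H1) depth=16
  Q 70.150.0.40: descend 01000110100101100 ; hops seen [H0,H1] ; pick H1
  Q 70.150.0.176: descend 01000110100101100 ; hops seen [H0,H1] ; pick H1
  Q 70.150.106.76: descend 0100011010010110011010100100110 ; hops seen [H0,H1,H3] ; pick H3
  Q 70.150.0.214: descend 01000110100101100 ; hops seen [H0,H1] ; pick H1
  + 70.150.106.77/32 (H3) depth=32
  + 204.0.0.0/6 (H2) depth=6
  Q 233.190.94.24: descend 111 ; hops seen [H0] ; pick H0
  - 204.0.0.0/6 clear@6
  Q 70.150.106.76: descend 0100011010010110011010100100110 ; hops seen [H0,H1,H3] ; pick H3
  Q 70.150.79.71: descend 010001101001011001 ; hops seen [H0,H1] ; pick H1
  Q 70.150.0.110: descend 01000110100101100 ; hops seen [H0,H1] ; pick H1
  - 70.150.106.76/31 clear@31

== LOOKUPS ==
["H1","H1","H1","H3","H1","H0","H3","H1","H1"]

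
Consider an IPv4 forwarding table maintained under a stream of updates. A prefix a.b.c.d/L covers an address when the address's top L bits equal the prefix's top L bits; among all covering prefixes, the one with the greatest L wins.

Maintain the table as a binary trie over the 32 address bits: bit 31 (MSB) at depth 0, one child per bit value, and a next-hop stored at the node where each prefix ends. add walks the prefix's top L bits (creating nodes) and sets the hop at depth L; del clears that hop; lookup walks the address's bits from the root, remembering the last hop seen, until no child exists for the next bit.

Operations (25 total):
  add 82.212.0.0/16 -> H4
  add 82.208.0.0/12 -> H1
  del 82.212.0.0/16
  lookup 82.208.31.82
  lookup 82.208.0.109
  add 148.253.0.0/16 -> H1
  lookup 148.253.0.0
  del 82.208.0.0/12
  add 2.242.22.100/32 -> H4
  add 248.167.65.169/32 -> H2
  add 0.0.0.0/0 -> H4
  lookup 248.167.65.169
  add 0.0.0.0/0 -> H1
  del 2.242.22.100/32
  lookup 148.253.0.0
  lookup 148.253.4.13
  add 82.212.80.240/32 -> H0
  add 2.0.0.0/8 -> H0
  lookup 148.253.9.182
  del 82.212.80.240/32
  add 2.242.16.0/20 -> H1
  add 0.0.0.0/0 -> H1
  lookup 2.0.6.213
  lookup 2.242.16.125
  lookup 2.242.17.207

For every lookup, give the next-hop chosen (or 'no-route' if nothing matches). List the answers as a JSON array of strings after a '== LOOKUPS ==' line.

Apply in order:
  add 82.212.0.0/16 -> H4 at depth 16
  add 82.208.0.0/12 -> H1 at depth 12
  del 82.212.0.0/16 (clear depth 16)
  Q 82.208.31.82: descend 0101001011010 ; hops seen [H1] ; pick H1
  Q 82.208.0.109: descend 0101001011010 ; hops seen [H1] ; pick H1
  add 148.253.0.0/16 -> H1 at depth 16
  Q 148.253.0.0: descend 1001010011111101 ; hops seen [H1] ; pick H1
  del 82.208.0.0/12 (clear depth 12)
  add 2.242.22.100/32 -> H4 at depth 32
  add 248.167.65.169/32 -> H2 at depth 32
  add 0.0.0.0/0 -> H4 at depth 0
  Q 248.167.65.169: descend 11111000101001110100000110101001 ; hops seen [H4,H2] ; pick H2
  add 0.0.0.0/0 -> H1 at depth 0
  del 2.242.22.100/32 (clear depth 32)
  Q 148.253.0.0: descend 1001010011111101 ; hops seen [H1,H1] ; pick H1
  Q 148.253.4.13: descend 1001010011111101 ; hops seen [H1,H1] ; pick H1
  add 82.212.80.240/32 -> H0 at depth 32
  add 2.0.0.0/8 -> H0 at depth 8
  Q 148.253.9.182: descend 1001010011111101 ; hops seen [H1,H1] ; pick H1
  del 82.212.80.240/32 (clear depth 32)
  add 2.242.16.0/20 -> H1 at depth 20
  add 0.0.0.0/0 -> H1 at depth 0
  Q 2.0.6.213: descend 00000010 ; hops seen [H1,H0] ; pick H0
  Q 2.242.16.125: descend 000000101111001000010 ; hops seen [H1,H0,H1] ; pick H1
  Q 2.242.17.207: descend 000000101111001000010 ; hops seen [H1,H0,H1] ; pick H1

== LOOKUPS ==
["H1","H1","H1","H2","H1","H1","H1","H0","H1","H1"]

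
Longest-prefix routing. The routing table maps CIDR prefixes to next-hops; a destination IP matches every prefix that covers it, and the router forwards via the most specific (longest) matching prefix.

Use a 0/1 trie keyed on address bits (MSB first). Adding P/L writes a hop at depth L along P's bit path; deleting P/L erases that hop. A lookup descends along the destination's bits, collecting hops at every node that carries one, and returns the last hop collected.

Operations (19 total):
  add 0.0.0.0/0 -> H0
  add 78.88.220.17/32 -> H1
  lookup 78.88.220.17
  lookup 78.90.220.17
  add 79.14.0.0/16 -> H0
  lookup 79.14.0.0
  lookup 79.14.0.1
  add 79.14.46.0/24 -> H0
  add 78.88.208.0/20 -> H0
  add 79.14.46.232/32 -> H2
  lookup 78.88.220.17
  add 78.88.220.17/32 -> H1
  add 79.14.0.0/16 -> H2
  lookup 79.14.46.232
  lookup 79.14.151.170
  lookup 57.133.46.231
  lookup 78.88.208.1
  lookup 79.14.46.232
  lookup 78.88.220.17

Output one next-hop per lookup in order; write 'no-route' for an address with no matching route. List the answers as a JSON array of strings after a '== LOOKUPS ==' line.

Trace:
  + 0.0.0.0/0 (H0) depth=0
  + 78.88.220.17/32 (H1) depth=32
  lookup 78.88.220.17: bits 01001110010110001101110000010001 walk d0:H0→d1:-→d2:-→d3:-→d4:-→d5:-→d6:-→d7:-→d8:-→d9:-→d10:-→d11:-→d12:-→d13:-→d14:-→d15:-→d16:-→d17:-→d18:-→d19:-→d20:-→d21:-→d22:-→d23:-→d24:-→d25:-→d26:-→d27:-→d28:-→d29:-→d30:-→d31:-→d32:H1 -> H1
  lookup 78.90.220.17: bits 01001110010110 walk d0:H0→d1:-→d2:-→d3:-→d4:-→d5:-→d6:-→d7:-→d8:-→d9:-→d10:-→d11:-→d12:-→d13:-→d14:- -> H0
  + 79.14.0.0/16 (H0) depth=16
  lookup 79.14.0.0: bits 0100111100001110 walk d0:H0→d1:-→d2:-→d3:-→d4:-→d5:-→d6:-→d7:-→d8:-→d9:-→d10:-→d11:-→d12:-→d13:-→d14:-→d15:-→d16:H0 -> H0
  lookup 79.14.0.1: bits 0100111100001110 walk d0:H0→d1:-→d2:-→d3:-→d4:-→d5:-→d6:-→d7:-→d8:-→d9:-→d10:-→d11:-→d12:-→d13:-→d14:-→d15:-→d16:H0 -> H0
  + 79.14.46.0/24 (H0) depth=24
  + 78.88.208.0/20 (H0) depth=20
  + 79.14.46.232/32 (H2) depth=32
  lookup 78.88.220.17: bits 01001110010110001101110000010001 walk d0:H0→d1:-→d2:-→d3:-→d4:-→d5:-→d6:-→d7:-→d8:-→d9:-→d10:-→d11:-→d12:-→d13:-→d14:-→d15:-→d16:-→d17:-→d18:-→d19:-→d20:H0→d21:-→d22:-→d23:-→d24:-→d25:-→d26:-→d27:-→d28:-→d29:-→d30:-→d31:-→d32:H1 -> H1
  + 78.88.220.17/32 (H1) depth=32
  + 79.14.0.0/16 (H2) depth=16
  lookup 79.14.46.232: bits 01001111000011100010111011101000 walk d0:H0→d1:-→d2:-→d3:-→d4:-→d5:-→d6:-→d7:-→d8:-→d9:-→d10:-→d11:-→d12:-→d13:-→d14:-→d15:-→d16:H2→d17:-→d18:-→d19:-→d20:-→d21:-→d22:-→d23:-→d24:H0→d25:-→d26:-→d27:-→d28:-→d29:-→d30:-→d31:-→d32:H2 -> H2
  lookup 79.14.151.170: bits 0100111100001110 walk d0:H0→d1:-→d2:-→d3:-→d4:-→d5:-→d6:-→d7:-→d8:-→d9:-→d10:-→d11:-→d12:-→d13:-→d14:-→d15:-→d16:H2 -> H2
  lookup 57.133.46.231: bits 0 walk d0:H0→d1:- -> H0
  lookup 78.88.208.1: bits 01001110010110001101 walk d0:H0→d1:-→d2:-→d3:-→d4:-→d5:-→d6:-→d7:-→d8:-→d9:-→d10:-→d11:-→d12:-→d13:-→d14:-→d15:-→d16:-→d17:-→d18:-→d19:-→d20:H0 -> H0
  lookup 79.14.46.232: bits 01001111000011100010111011101000 walk d0:H0→d1:-→d2:-→d3:-→d4:-→d5:-→d6:-→d7:-→d8:-→d9:-→d10:-→d11:-→d12:-→d13:-→d14:-→d15:-→d16:H2→d17:-→d18:-→d19:-→d20:-→d21:-→d22:-→d23:-→d24:H0→d25:-→d26:-→d27:-→d28:-→d29:-→d30:-→d31:-→d32:H2 -> H2
  lookup 78.88.220.17: bits 01001110010110001101110000010001 walk d0:H0→d1:-→d2:-→d3:-→d4:-→d5:-→d6:-→d7:-→d8:-→d9:-→d10:-→d11:-→d12:-→d13:-→d14:-→d15:-→d16:-→d17:-→d18:-→d19:-→d20:H0→d21:-→d22:-→d23:-→d24:-→d25:-→d26:-→d27:-→d28:-→d29:-→d30:-→d31:-→d32:H1 -> H1

== LOOKUPS ==
["H1","H0","H0","H0","H1","H2","H2","H0","H0","H2","H1"]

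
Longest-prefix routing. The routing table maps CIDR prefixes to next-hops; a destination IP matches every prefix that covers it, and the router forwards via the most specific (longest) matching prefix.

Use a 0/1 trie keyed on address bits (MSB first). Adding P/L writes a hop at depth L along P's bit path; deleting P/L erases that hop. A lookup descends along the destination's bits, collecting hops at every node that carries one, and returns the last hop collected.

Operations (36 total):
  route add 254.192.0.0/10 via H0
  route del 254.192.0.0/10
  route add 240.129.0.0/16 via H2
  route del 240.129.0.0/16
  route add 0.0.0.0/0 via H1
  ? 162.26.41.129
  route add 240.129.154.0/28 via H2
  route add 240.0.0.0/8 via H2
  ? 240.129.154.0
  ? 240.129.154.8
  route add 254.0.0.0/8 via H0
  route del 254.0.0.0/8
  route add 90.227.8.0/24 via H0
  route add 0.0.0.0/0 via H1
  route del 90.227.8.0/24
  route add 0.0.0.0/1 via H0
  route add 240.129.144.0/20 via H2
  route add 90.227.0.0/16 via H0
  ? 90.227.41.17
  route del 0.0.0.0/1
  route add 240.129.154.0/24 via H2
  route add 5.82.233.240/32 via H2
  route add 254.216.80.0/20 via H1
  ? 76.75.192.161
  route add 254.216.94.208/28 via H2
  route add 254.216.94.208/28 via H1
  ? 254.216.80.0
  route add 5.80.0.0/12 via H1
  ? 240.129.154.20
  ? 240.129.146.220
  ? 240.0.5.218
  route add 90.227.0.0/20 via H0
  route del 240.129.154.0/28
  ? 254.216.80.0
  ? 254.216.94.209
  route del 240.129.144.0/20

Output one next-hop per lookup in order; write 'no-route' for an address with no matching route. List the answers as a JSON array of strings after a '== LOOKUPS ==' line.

Process each operation:
  add 254.192.0.0/10 -> H0 at depth 10
  - 254.192.0.0/10 clear@10
  add 240.129.0.0/16 -> H2 at depth 16
  - 240.129.0.0/16 clear@16
  add 0.0.0.0/0 -> H1 at depth 0
  Q 162.26.41.129: descend 1 ; hops seen [H1] ; pick H1
  add 240.129.154.0/28 -> H2 at depth 28
  add 240.0.0.0/8 -> H2 at depth 8
  Q 240.129.154.0: descend 1111000010000001100110100000 ; hops seen [H1,H2,H2] ; pick H2
  Q 240.129.154.8: descend 1111000010000001100110100000 ; hops seen [H1,H2,H2] ; pick H2
  add 254.0.0.0/8 -> H0 at depth 8
  - 254.0.0.0/8 clear@8
  add 90.227.8.0/24 -> H0 at depth 24
  add 0.0.0.0/0 -> H1 at depth 0
  - 90.227.8.0/24 clear@24
  add 0.0.0.0/1 -> H0 at depth 1
  add 240.129.144.0/20 -> H2 at depth 20
  add 90.227.0.0/16 -> H0 at depth 16
  Q 90.227.41.17: descend 010110101110001100 ; hops seen [H1,H0,H0] ; pick H0
  - 0.0.0.0/1 clear@1
  add 240.129.154.0/24 -> H2 at depth 24
  add 5.82.233.240/32 -> H2 at depth 32
  add 254.216.80.0/20 -> H1 at depth 20
  Q 76.75.192.161: descend 010 ; hops seen [H1] ; pick H1
  add 254.216.94.208/28 -> H2 at depth 28
  add 254.216.94.208/28 -> H1 at depth 28
  Q 254.216.80.0: descend 11111110110110000101 ; hops seen [H1,H1] ; pick H1
  add 5.80.0.0/12 -> H1 at depth 12
  Q 240.129.154.20: descend 111100001000000110011010000 ; hops seen [H1,H2,H2,H2] ; pick H2
  Q 240.129.146.220: descend 11110000100000011001 ; hops seen [H1,H2,H2] ; pick H2
  Q 240.0.5.218: descend 11110000 ; hops seen [H1,H2] ; pick H2
  add 90.227.0.0/20 -> H0 at depth 20
  - 240.129.154.0/28 clear@28
  Q 254.216.80.0: descend 11111110110110000101 ; hops seen [H1,H1] ; pick H1
  Q 254.216.94.209: descend 1111111011011000010111101101 ; hops seen [H1,H1,H1] ; pick H1
  - 240.129.144.0/20 clear@20

== LOOKUPS ==
["H1","H2","H2","H0","H1","H1","H2","H2","H2","H1","H1"]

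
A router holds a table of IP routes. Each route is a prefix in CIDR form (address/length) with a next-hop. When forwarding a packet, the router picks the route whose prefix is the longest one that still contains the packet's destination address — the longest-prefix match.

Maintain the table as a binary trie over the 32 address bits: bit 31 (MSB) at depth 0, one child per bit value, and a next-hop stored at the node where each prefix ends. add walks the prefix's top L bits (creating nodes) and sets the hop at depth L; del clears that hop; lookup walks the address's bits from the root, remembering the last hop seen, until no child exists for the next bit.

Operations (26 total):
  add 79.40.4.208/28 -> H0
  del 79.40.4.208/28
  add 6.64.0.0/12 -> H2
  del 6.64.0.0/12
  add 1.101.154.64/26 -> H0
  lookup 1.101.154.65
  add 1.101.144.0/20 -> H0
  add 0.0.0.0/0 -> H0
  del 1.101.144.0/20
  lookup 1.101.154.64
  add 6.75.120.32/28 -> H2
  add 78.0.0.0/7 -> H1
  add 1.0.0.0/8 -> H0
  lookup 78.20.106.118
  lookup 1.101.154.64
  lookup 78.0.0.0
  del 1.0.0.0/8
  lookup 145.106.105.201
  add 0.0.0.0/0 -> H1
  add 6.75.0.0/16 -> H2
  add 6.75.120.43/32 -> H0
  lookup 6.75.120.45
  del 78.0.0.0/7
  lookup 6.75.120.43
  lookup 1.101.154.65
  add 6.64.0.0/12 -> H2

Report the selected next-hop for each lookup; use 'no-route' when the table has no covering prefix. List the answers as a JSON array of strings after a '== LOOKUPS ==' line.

Process each operation:
  add 79.40.4.208/28 -> H0 at depth 28
  del 79.40.4.208/28 (clear depth 28)
  add 6.64.0.0/12 -> H2 at depth 12
  del 6.64.0.0/12 (clear depth 12)
  add 1.101.154.64/26 -> H0 at depth 26
  ? 1.101.154.65  path d0:-→d1:-→d2:-→d3:-→d4:-→d5:-→d6:-→d7:-→d8:-→d9:-→d10:-→d11:-→d12:-→d13:-→d14:-→d15:-→d16:-→d17:-→d18:-→d19:-→d20:-→d21:-→d22:-→d23:-→d24:-→d25:-→d26:H0  best=H0
  add 1.101.144.0/20 -> H0 at depth 20
  add 0.0.0.0/0 -> H0 at depth 0
  del 1.101.144.0/20 (clear depth 20)
  ? 1.101.154.64  path d0:H0→d1:-→d2:-→d3:-→d4:-→d5:-→d6:-→d7:-→d8:-→d9:-→d10:-→d11:-→d12:-→d13:-→d14:-→d15:-→d16:-→d17:-→d18:-→d19:-→d20:-→d21:-→d22:-→d23:-→d24:-→d25:-→d26:H0  best=H0
  add 6.75.120.32/28 -> H2 at depth 28
  add 78.0.0.0/7 -> H1 at depth 7
  add 1.0.0.0/8 -> H0 at depth 8
  ? 78.20.106.118  path d0:H0→d1:-→d2:-→d3:-→d4:-→d5:-→d6:-→d7:H1  best=H1
  ? 1.101.154.64  path d0:H0→d1:-→d2:-→d3:-→d4:-→d5:-→d6:-→d7:-→d8:H0→d9:-→d10:-→d11:-→d12:-→d13:-→d14:-→d15:-→d16:-→d17:-→d18:-→d19:-→d20:-→d21:-→d22:-→d23:-→d24:-→d25:-→d26:H0  best=H0
  ? 78.0.0.0  path d0:H0→d1:-→d2:-→d3:-→d4:-→d5:-→d6:-→d7:H1  best=H1
  del 1.0.0.0/8 (clear depth 8)
  ? 145.106.105.201  path d0:H0  best=H0
  add 0.0.0.0/0 -> H1 at depth 0
  add 6.75.0.0/16 -> H2 at depth 16
  add 6.75.120.43/32 -> H0 at depth 32
  ? 6.75.120.45  path d0:H1→d1:-→d2:-→d3:-→d4:-→d5:-→d6:-→d7:-→d8:-→d9:-→d10:-→d11:-→d12:-→d13:-→d14:-→d15:-→d16:H2→d17:-→d18:-→d19:-→d20:-→d21:-→d22:-→d23:-→d24:-→d25:-→d26:-→d27:-→d28:H2→d29:-  best=H2
  del 78.0.0.0/7 (clear depth 7)
  ? 6.75.120.43  path d0:H1→d1:-→d2:-→d3:-→d4:-→d5:-→d6:-→d7:-→d8:-→d9:-→d10:-→d11:-→d12:-→d13:-→d14:-→d15:-→d16:H2→d17:-→d18:-→d19:-→d20:-→d21:-→d22:-→d23:-→d24:-→d25:-→d26:-→d27:-→d28:H2→d29:-→d30:-→d31:-→d32:H0  best=H0
  ? 1.101.154.65  path d0:H1→d1:-→d2:-→d3:-→d4:-→d5:-→d6:-→d7:-→d8:-→d9:-→d10:-→d11:-→d12:-→d13:-→d14:-→d15:-→d16:-→d17:-→d18:-→d19:-→d20:-→d21:-→d22:-→d23:-→d24:-→d25:-→d26:H0  best=H0
  add 6.64.0.0/12 -> H2 at depth 12

== LOOKUPS ==
["H0","H0","H1","H0","H1","H0","H2","H0","H0"]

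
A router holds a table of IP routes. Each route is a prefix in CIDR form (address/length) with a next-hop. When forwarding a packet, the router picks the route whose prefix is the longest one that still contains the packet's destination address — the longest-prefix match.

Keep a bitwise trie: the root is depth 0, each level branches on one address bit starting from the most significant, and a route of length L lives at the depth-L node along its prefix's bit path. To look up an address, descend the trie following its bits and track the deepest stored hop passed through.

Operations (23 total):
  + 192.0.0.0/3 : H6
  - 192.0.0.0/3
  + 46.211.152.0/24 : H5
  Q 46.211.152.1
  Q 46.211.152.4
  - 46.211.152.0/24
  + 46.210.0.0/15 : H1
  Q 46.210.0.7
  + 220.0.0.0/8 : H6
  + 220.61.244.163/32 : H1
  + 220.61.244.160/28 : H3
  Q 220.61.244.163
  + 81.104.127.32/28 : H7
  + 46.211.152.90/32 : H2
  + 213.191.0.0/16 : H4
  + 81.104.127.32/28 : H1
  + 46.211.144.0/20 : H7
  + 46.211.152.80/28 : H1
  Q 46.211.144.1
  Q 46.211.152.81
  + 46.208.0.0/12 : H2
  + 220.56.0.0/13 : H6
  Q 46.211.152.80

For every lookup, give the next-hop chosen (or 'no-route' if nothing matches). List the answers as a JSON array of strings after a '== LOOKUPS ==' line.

Apply in order:
  add 192.0.0.0/3 -> H6 at depth 3
  - 192.0.0.0/3 clear@3
  add 46.211.152.0/24 -> H5 at depth 24
  lookup 46.211.152.1: bits 001011101101001110011000 walk d0:-→d1:-→d2:-→d3:-→d4:-→d5:-→d6:-→d7:-→d8:-→d9:-→d10:-→d11:-→d12:-→d13:-→d14:-→d15:-→d16:-→d17:-→d18:-→d19:-→d20:-→d21:-→d22:-→d23:-→d24:H5 -> H5
  lookup 46.211.152.4: bits 001011101101001110011000 walk d0:-→d1:-→d2:-→d3:-→d4:-→d5:-→d6:-→d7:-→d8:-→d9:-→d10:-→d11:-→d12:-→d13:-→d14:-→d15:-→d16:-→d17:-→d18:-→d19:-→d20:-→d21:-→d22:-→d23:-→d24:H5 -> H5
  - 46.211.152.0/24 clear@24
  add 46.210.0.0/15 -> H1 at depth 15
  lookup 46.210.0.7: bits 001011101101001 walk d0:-→d1:-→d2:-→d3:-→d4:-→d5:-→d6:-→d7:-→d8:-→d9:-→d10:-→d11:-→d12:-→d13:-→d14:-→d15:H1 -> H1
  add 220.0.0.0/8 -> H6 at depth 8
  add 220.61.244.163/32 -> H1 at depth 32
  add 220.61.244.160/28 -> H3 at depth 28
  lookup 220.61.244.163: bits 11011100001111011111010010100011 walk d0:-→d1:-→d2:-→d3:-→d4:-→d5:-→d6:-→d7:-→d8:H6→d9:-→d10:-→d11:-→d12:-→d13:-→d14:-→d15:-→d16:-→d17:-→d18:-→d19:-→d20:-→d21:-→d22:-→d23:-→d24:-→d25:-→d26:-→d27:-→d28:H3→d29:-→d30:-→d31:-→d32:H1 -> H1
  add 81.104.127.32/28 -> H7 at depth 28
  add 46.211.152.90/32 -> H2 at depth 32
  add 213.191.0.0/16 -> H4 at depth 16
  add 81.104.127.32/28 -> H1 at depth 28
  add 46.211.144.0/20 -> H7 at depth 20
  add 46.211.152.80/28 -> H1 at depth 28
  lookup 46.211.144.1: bits 00101110110100111001 walk d0:-→d1:-→d2:-→d3:-→d4:-→d5:-→d6:-→d7:-→d8:-→d9:-→d10:-→d11:-→d12:-→d13:-→d14:-→d15:H1→d16:-→d17:-→d18:-→d19:-→d20:H7 -> H7
  lookup 46.211.152.81: bits 0010111011010011100110000101 walk d0:-→d1:-→d2:-→d3:-→d4:-→d5:-→d6:-→d7:-→d8:-→d9:-→d10:-→d11:-→d12:-→d13:-→d14:-→d15:H1→d16:-→d17:-→d18:-→d19:-→d20:H7→d21:-→d22:-→d23:-→d24:-→d25:-→d26:-→d27:-→d28:H1 -> H1
  add 46.208.0.0/12 -> H2 at depth 12
  add 220.56.0.0/13 -> H6 at depth 13
  lookup 46.211.152.80: bits 0010111011010011100110000101 walk d0:-→d1:-→d2:-→d3:-→d4:-→d5:-→d6:-→d7:-→d8:-→d9:-→d10:-→d11:-→d12:H2→d13:-→d14:-→d15:H1→d16:-→d17:-→d18:-→d19:-→d20:H7→d21:-→d22:-→d23:-→d24:-→d25:-→d26:-→d27:-→d28:H1 -> H1

== LOOKUPS ==
["H5","H5","H1","H1","H7","H1","H1"]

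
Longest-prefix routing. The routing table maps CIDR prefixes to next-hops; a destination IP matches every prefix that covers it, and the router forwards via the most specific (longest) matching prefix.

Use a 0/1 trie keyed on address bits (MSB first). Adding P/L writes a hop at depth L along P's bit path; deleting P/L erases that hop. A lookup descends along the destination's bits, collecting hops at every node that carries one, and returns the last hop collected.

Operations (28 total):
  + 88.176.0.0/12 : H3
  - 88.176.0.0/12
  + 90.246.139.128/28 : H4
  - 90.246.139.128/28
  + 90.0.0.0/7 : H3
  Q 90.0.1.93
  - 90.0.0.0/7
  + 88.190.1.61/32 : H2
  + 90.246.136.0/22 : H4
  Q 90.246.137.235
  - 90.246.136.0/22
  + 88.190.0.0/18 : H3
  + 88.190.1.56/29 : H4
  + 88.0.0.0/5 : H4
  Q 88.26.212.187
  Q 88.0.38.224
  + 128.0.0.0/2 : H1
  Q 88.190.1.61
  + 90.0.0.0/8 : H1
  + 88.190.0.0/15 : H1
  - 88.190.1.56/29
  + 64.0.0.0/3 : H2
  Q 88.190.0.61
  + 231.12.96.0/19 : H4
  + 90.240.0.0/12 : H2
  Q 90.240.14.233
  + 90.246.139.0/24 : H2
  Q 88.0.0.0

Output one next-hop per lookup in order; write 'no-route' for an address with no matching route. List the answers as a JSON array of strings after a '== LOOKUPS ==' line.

Process each operation:
  + 88.176.0.0/12 (H3) depth=12
  del 88.176.0.0/12 (clear depth 12)
  + 90.246.139.128/28 (H4) depth=28
  del 90.246.139.128/28 (clear depth 28)
  + 90.0.0.0/7 (H3) depth=7
  ? 90.0.1.93  path d0:-→d1:-→d2:-→d3:-→d4:-→d5:-→d6:-→d7:H3→d8:-  best=H3
  del 90.0.0.0/7 (clear depth 7)
  + 88.190.1.61/32 (H2) depth=32
  + 90.246.136.0/22 (H4) depth=22
  ? 90.246.137.235  path d0:-→d1:-→d2:-→d3:-→d4:-→d5:-→d6:-→d7:-→d8:-→d9:-→d10:-→d11:-→d12:-→d13:-→d14:-→d15:-→d16:-→d17:-→d18:-→d19:-→d20:-→d21:-→d22:H4  best=H4
  del 90.246.136.0/22 (clear depth 22)
  + 88.190.0.0/18 (H3) depth=18
  + 88.190.1.56/29 (H4) depth=29
  + 88.0.0.0/5 (H4) depth=5
  ? 88.26.212.187  path d0:-→d1:-→d2:-→d3:-→d4:-→d5:H4→d6:-→d7:-→d8:-  best=H4
  ? 88.0.38.224  path d0:-→d1:-→d2:-→d3:-→d4:-→d5:H4→d6:-→d7:-→d8:-  best=H4
  + 128.0.0.0/2 (H1) depth=2
  ? 88.190.1.61  path d0:-→d1:-→d2:-→d3:-→d4:-→d5:H4→d6:-→d7:-→d8:-→d9:-→d10:-→d11:-→d12:-→d13:-→d14:-→d15:-→d16:-→d17:-→d18:H3→d19:-→d20:-→d21:-→d22:-→d23:-→d24:-→d25:-→d26:-→d27:-→d28:-→d29:H4→d30:-→d31:-→d32:H2  best=H2
  + 90.0.0.0/8 (H1) depth=8
  + 88.190.0.0/15 (H1) depth=15
  del 88.190.1.56/29 (clear depth 29)
  + 64.0.0.0/3 (H2) depth=3
  ? 88.190.0.61  path d0:-→d1:-→d2:-→d3:H2→d4:-→d5:H4→d6:-→d7:-→d8:-→d9:-→d10:-→d11:-→d12:-→d13:-→d14:-→d15:H1→d16:-→d17:-→d18:H3→d19:-→d20:-→d21:-→d22:-→d23:-  best=H3
  + 231.12.96.0/19 (H4) depth=19
  + 90.240.0.0/12 (H2) depth=12
  ? 90.240.14.233  path d0:-→d1:-→d2:-→d3:H2→d4:-→d5:H4→d6:-→d7:-→d8:H1→d9:-→d10:-→d11:-→d12:H2→d13:-  best=H2
  + 90.246.139.0/24 (H2) depth=24
  ? 88.0.0.0  path d0:-→d1:-→d2:-→d3:H2→d4:-→d5:H4→d6:-→d7:-→d8:-  best=H4

== LOOKUPS ==
["H3","H4","H4","H4","H2","H3","H2","H4"]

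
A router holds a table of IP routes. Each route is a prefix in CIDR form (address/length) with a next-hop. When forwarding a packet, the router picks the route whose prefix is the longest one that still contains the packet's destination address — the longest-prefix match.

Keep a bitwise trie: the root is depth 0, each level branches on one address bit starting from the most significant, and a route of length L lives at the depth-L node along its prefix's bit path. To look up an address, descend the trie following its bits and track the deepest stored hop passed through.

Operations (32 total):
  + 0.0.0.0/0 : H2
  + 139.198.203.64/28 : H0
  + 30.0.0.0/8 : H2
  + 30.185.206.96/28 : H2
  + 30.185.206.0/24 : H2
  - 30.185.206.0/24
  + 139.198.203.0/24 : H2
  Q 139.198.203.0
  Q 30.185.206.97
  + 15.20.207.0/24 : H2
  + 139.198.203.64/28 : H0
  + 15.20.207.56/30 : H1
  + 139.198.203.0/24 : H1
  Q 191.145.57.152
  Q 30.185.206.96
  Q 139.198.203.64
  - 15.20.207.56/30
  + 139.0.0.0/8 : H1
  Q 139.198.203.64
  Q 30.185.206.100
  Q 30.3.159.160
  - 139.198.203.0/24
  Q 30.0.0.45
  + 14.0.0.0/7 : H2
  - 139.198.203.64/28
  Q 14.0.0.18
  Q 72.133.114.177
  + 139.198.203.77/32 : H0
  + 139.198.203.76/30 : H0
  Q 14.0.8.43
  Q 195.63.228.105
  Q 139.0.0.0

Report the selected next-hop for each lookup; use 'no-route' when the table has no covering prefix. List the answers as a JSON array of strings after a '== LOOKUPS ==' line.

Apply in order:
  add 0.0.0.0/0 -> H2 at depth 0
  add 139.198.203.64/28 -> H0 at depth 28
  add 30.0.0.0/8 -> H2 at depth 8
  add 30.185.206.96/28 -> H2 at depth 28
  add 30.185.206.0/24 -> H2 at depth 24
  - 30.185.206.0/24 clear@24
  add 139.198.203.0/24 -> H2 at depth 24
  lookup 139.198.203.0: bits 1000101111000110110010110 walk d0:H2→d1:-→d2:-→d3:-→d4:-→d5:-→d6:-→d7:-→d8:-→d9:-→d10:-→d11:-→d12:-→d13:-→d14:-→d15:-→d16:-→d17:-→d18:-→d19:-→d20:-→d21:-→d22:-→d23:-→d24:H2→d25:- -> H2
  lookup 30.185.206.97: bits 0001111010111001110011100110 walk d0:H2→d1:-→d2:-→d3:-→d4:-→d5:-→d6:-→d7:-→d8:H2→d9:-→d10:-→d11:-→d12:-→d13:-→d14:-→d15:-→d16:-→d17:-→d18:-→d19:-→d20:-→d21:-→d22:-→d23:-→d24:-→d25:-→d26:-→d27:-→d28:H2 -> H2
  add 15.20.207.0/24 -> H2 at depth 24
  add 139.198.203.64/28 -> H0 at depth 28
  add 15.20.207.56/30 -> H1 at depth 30
  add 139.198.203.0/24 -> H1 at depth 24
  lookup 191.145.57.152: bits 10 walk d0:H2→d1:-→d2:- -> H2
  lookup 30.185.206.96: bits 0001111010111001110011100110 walk d0:H2→d1:-→d2:-→d3:-→d4:-→d5:-→d6:-→d7:-→d8:H2→d9:-→d10:-→d11:-→d12:-→d13:-→d14:-→d15:-→d16:-→d17:-→d18:-→d19:-→d20:-→d21:-→d22:-→d23:-→d24:-→d25:-→d26:-→d27:-→d28:H2 -> H2
  lookup 139.198.203.64: bits 1000101111000110110010110100 walk d0:H2→d1:-→d2:-→d3:-→d4:-→d5:-→d6:-→d7:-→d8:-→d9:-→d10:-→d11:-→d12:-→d13:-→d14:-→d15:-→d16:-→d17:-→d18:-→d19:-→d20:-→d21:-→d22:-→d23:-→d24:H1→d25:-→d26:-→d27:-→d28:H0 -> H0
  - 15.20.207.56/30 clear@30
  add 139.0.0.0/8 -> H1 at depth 8
  lookup 139.198.203.64: bits 1000101111000110110010110100 walk d0:H2→d1:-→d2:-→d3:-→d4:-→d5:-→d6:-→d7:-→d8:H1→d9:-→d10:-→d11:-→d12:-→d13:-→d14:-→d15:-→d16:-→d17:-→d18:-→d19:-→d20:-→d21:-→d22:-→d23:-→d24:H1→d25:-→d26:-→d27:-→d28:H0 -> H0
  lookup 30.185.206.100: bits 0001111010111001110011100110 walk d0:H2→d1:-→d2:-→d3:-→d4:-→d5:-→d6:-→d7:-→d8:H2→d9:-→d10:-→d11:-→d12:-→d13:-→d14:-→d15:-→d16:-→d17:-→d18:-→d19:-→d20:-→d21:-→d22:-→d23:-→d24:-→d25:-→d26:-→d27:-→d28:H2 -> H2
  lookup 30.3.159.160: bits 00011110 walk d0:H2→d1:-→d2:-→d3:-→d4:-→d5:-→d6:-→d7:-→d8:H2 -> H2
  - 139.198.203.0/24 clear@24
  lookup 30.0.0.45: bits 00011110 walk d0:H2→d1:-→d2:-→d3:-→d4:-→d5:-→d6:-→d7:-→d8:H2 -> H2
  add 14.0.0.0/7 -> H2 at depth 7
  - 139.198.203.64/28 clear@28
  lookup 14.0.0.18: bits 0000111 walk d0:H2→d1:-→d2:-→d3:-→d4:-→d5:-→d6:-→d7:H2 -> H2
  lookup 72.133.114.177: bits 0 walk d0:H2→d1:- -> H2
  add 139.198.203.77/32 -> H0 at depth 32
  add 139.198.203.76/30 -> H0 at depth 30
  lookup 14.0.8.43: bits 0000111 walk d0:H2→d1:-→d2:-→d3:-→d4:-→d5:-→d6:-→d7:H2 -> H2
  lookup 195.63.228.105: bits 1 walk d0:H2→d1:- -> H2
  lookup 139.0.0.0: bits 10001011 walk d0:H2→d1:-→d2:-→d3:-→d4:-→d5:-→d6:-→d7:-→d8:H1 -> H1

== LOOKUPS ==
["H2","H2","H2","H2","H0","H0","H2","H2","H2","H2","H2","H2","H2","H1"]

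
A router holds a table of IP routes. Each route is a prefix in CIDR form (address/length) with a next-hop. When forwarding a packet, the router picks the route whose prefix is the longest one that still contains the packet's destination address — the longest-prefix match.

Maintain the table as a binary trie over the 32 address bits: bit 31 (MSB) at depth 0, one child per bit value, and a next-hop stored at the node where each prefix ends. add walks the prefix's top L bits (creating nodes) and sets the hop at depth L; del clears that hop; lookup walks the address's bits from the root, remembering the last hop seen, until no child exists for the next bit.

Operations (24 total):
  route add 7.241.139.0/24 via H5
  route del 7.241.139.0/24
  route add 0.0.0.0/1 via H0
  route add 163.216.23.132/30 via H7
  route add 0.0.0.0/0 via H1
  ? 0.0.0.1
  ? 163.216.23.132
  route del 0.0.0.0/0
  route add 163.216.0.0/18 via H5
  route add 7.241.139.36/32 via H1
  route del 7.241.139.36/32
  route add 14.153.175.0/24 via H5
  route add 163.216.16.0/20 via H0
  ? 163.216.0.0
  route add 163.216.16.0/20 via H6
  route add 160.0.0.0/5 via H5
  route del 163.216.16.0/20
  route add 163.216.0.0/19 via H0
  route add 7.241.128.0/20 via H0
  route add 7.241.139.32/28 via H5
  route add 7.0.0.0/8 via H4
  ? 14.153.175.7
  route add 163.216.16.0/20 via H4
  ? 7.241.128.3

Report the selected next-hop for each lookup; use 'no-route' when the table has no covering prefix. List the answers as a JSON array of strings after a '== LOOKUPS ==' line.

Trace:
  add 7.241.139.0/24 -> H5 at depth 24
  del 7.241.139.0/24 (clear depth 24)
  add 0.0.0.0/1 -> H0 at depth 1
  add 163.216.23.132/30 -> H7 at depth 30
  add 0.0.0.0/0 -> H1 at depth 0
  ? 0.0.0.1  path d0:H1→d1:H0→d2:-→d3:-→d4:-→d5:-  best=H0
  ? 163.216.23.132  path d0:H1→d1:-→d2:-→d3:-→d4:-→d5:-→d6:-→d7:-→d8:-→d9:-→d10:-→d11:-→d12:-→d13:-→d14:-→d15:-→d16:-→d17:-→d18:-→d19:-→d20:-→d21:-→d22:-→d23:-→d24:-→d25:-→d26:-→d27:-→d28:-→d29:-→d30:H7  best=H7
  del 0.0.0.0/0 (clear depth 0)
  add 163.216.0.0/18 -> H5 at depth 18
  add 7.241.139.36/32 -> H1 at depth 32
  del 7.241.139.36/32 (clear depth 32)
  add 14.153.175.0/24 -> H5 at depth 24
  add 163.216.16.0/20 -> H0 at depth 20
  ? 163.216.0.0  path d0:-→d1:-→d2:-→d3:-→d4:-→d5:-→d6:-→d7:-→d8:-→d9:-→d10:-→d11:-→d12:-→d13:-→d14:-→d15:-→d16:-→d17:-→d18:H5→d19:-  best=H5
  add 163.216.16.0/20 -> H6 at depth 20
  add 160.0.0.0/5 -> H5 at depth 5
  del 163.216.16.0/20 (clear depth 20)
  add 163.216.0.0/19 -> H0 at depth 19
  add 7.241.128.0/20 -> H0 at depth 20
  add 7.241.139.32/28 -> H5 at depth 28
  add 7.0.0.0/8 -> H4 at depth 8
  ? 14.153.175.7  path d0:-→d1:H0→d2:-→d3:-→d4:-→d5:-→d6:-→d7:-→d8:-→d9:-→d10:-→d11:-→d12:-→d13:-→d14:-→d15:-→d16:-→d17:-→d18:-→d19:-→d20:-→d21:-→d22:-→d23:-→d24:H5  best=H5
  add 163.216.16.0/20 -> H4 at depth 20
  ? 7.241.128.3  path d0:-→d1:H0→d2:-→d3:-→d4:-→d5:-→d6:-→d7:-→d8:H4→d9:-→d10:-→d11:-→d12:-→d13:-→d14:-→d15:-→d16:-→d17:-→d18:-→d19:-→d20:H0  best=H0

== LOOKUPS ==
["H0","H7","H5","H5","H0"]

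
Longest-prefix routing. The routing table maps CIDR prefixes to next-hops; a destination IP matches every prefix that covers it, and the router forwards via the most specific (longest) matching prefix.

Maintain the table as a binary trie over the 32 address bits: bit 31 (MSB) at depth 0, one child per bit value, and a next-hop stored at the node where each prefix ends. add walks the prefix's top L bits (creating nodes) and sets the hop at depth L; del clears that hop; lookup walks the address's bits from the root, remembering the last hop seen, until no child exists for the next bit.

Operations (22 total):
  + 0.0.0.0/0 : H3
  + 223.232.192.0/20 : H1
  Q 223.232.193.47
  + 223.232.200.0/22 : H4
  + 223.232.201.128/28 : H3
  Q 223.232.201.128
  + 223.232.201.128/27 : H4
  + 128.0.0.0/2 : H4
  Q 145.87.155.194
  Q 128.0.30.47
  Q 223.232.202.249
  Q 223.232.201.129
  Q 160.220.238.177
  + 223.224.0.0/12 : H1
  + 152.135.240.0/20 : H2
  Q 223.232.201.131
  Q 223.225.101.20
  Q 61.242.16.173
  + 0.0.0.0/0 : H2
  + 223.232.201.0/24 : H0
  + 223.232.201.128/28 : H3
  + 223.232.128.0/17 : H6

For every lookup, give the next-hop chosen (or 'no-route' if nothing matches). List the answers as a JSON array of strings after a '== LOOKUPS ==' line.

Trace:
  + 0.0.0.0/0 (H3) depth=0
  + 223.232.192.0/20 (H1) depth=20
  ? 223.232.193.47  path d0:H3→d1:-→d2:-→d3:-→d4:-→d5:-→d6:-→d7:-→d8:-→d9:-→d10:-→d11:-→d12:-→d13:-→d14:-→d15:-→d16:-→d17:-→d18:-→d19:-→d20:H1  best=H1
  + 223.232.200.0/22 (H4) depth=22
  + 223.232.201.128/28 (H3) depth=28
  ? 223.232.201.128  path d0:H3→d1:-→d2:-→d3:-→d4:-→d5:-→d6:-→d7:-→d8:-→d9:-→d10:-→d11:-→d12:-→d13:-→d14:-→d15:-→d16:-→d17:-→d18:-→d19:-→d20:H1→d21:-→d22:H4→d23:-→d24:-→d25:-→d26:-→d27:-→d28:H3  best=H3
  + 223.232.201.128/27 (H4) depth=27
  + 128.0.0.0/2 (H4) depth=2
  ? 145.87.155.194  path d0:H3→d1:-→d2:H4  best=H4
  ? 128.0.30.47  path d0:H3→d1:-→d2:H4  best=H4
  ? 223.232.202.249  path d0:H3→d1:-→d2:-→d3:-→d4:-→d5:-→d6:-→d7:-→d8:-→d9:-→d10:-→d11:-→d12:-→d13:-→d14:-→d15:-→d16:-→d17:-→d18:-→d19:-→d20:H1→d21:-→d22:H4  best=H4
  ? 223.232.201.129  path d0:H3→d1:-→d2:-→d3:-→d4:-→d5:-→d6:-→d7:-→d8:-→d9:-→d10:-→d11:-→d12:-→d13:-→d14:-→d15:-→d16:-→d17:-→d18:-→d19:-→d20:H1→d21:-→d22:H4→d23:-→d24:-→d25:-→d26:-→d27:H4→d28:H3  best=H3
  ? 160.220.238.177  path d0:H3→d1:-→d2:H4  best=H4
  + 223.224.0.0/12 (H1) depth=12
  + 152.135.240.0/20 (H2) depth=20
  ? 223.232.201.131  path d0:H3→d1:-→d2:-→d3:-→d4:-→d5:-→d6:-→d7:-→d8:-→d9:-→d10:-→d11:-→d12:H1→d13:-→d14:-→d15:-→d16:-→d17:-→d18:-→d19:-→d20:H1→d21:-→d22:H4→d23:-→d24:-→d25:-→d26:-→d27:H4→d28:H3  best=H3
  ? 223.225.101.20  path d0:H3→d1:-→d2:-→d3:-→d4:-→d5:-→d6:-→d7:-→d8:-→d9:-→d10:-→d11:-→d12:H1  best=H1
  ? 61.242.16.173  path d0:H3  best=H3
  + 0.0.0.0/0 (H2) depth=0
  + 223.232.201.0/24 (H0) depth=24
  + 223.232.201.128/28 (H3) depth=28
  + 223.232.128.0/17 (H6) depth=17

== LOOKUPS ==
["H1","H3","H4","H4","H4","H3","H4","H3","H1","H3"]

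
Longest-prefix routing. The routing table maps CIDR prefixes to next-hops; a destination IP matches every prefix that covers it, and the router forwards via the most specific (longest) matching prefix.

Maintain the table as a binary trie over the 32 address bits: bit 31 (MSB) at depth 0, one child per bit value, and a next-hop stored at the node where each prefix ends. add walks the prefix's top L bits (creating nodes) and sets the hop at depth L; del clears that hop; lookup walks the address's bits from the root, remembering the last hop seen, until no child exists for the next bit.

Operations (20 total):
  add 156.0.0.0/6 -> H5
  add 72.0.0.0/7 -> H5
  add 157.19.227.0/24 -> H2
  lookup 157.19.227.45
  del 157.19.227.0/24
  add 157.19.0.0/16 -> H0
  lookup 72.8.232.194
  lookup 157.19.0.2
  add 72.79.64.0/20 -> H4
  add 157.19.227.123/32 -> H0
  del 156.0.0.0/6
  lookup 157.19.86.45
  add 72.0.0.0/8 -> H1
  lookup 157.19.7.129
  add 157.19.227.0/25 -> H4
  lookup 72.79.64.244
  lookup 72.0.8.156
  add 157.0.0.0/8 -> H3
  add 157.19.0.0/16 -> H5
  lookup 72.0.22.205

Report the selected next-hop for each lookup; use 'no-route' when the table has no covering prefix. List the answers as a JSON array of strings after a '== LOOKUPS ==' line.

Process each operation:
  add 156.0.0.0/6 -> H5 at depth 6
  add 72.0.0.0/7 -> H5 at depth 7
  add 157.19.227.0/24 -> H2 at depth 24
  Q 157.19.227.45: descend 100111010001001111100011 ; hops seen [H5,H2] ; pick H2
  - 157.19.227.0/24 clear@24
  add 157.19.0.0/16 -> H0 at depth 16
  Q 72.8.232.194: descend 0100100 ; hops seen [H5] ; pick H5
  Q 157.19.0.2: descend 1001110100010011 ; hops seen [H5,H0] ; pick H0
  add 72.79.64.0/20 -> H4 at depth 20
  add 157.19.227.123/32 -> H0 at depth 32
  - 156.0.0.0/6 clear@6
  Q 157.19.86.45: descend 1001110100010011 ; hops seen [H0] ; pick H0
  add 72.0.0.0/8 -> H1 at depth 8
  Q 157.19.7.129: descend 1001110100010011 ; hops seen [H0] ; pick H0
  add 157.19.227.0/25 -> H4 at depth 25
  Q 72.79.64.244: descend 01001000010011110100 ; hops seen [H5,H1,H4] ; pick H4
  Q 72.0.8.156: descend 010010000 ; hops seen [H5,H1] ; pick H1
  add 157.0.0.0/8 -> H3 at depth 8
  add 157.19.0.0/16 -> H5 at depth 16
  Q 72.0.22.205: descend 010010000 ; hops seen [H5,H1] ; pick H1

== LOOKUPS ==
["H2","H5","H0","H0","H0","H4","H1","H1"]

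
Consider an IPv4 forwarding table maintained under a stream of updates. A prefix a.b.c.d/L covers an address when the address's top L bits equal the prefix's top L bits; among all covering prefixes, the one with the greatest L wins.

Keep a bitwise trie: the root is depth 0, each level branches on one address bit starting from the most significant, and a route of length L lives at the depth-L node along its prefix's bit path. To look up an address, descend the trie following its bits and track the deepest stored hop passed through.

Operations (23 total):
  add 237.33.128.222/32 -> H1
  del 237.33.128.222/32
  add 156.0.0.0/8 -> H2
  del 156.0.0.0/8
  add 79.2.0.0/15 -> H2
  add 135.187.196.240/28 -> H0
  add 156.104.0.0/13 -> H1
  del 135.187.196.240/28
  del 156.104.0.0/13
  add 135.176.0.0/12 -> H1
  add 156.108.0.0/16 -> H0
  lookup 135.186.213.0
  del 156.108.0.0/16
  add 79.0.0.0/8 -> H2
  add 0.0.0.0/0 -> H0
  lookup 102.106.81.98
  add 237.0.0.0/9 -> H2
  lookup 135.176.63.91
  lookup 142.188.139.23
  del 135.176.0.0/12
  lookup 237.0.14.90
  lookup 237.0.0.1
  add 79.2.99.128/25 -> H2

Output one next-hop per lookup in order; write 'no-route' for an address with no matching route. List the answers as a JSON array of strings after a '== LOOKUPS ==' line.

Apply in order:
  + 237.33.128.222/32 (H1) depth=32
  - 237.33.128.222/32 clear@32
  + 156.0.0.0/8 (H2) depth=8
  - 156.0.0.0/8 clear@8
  + 79.2.0.0/15 (H2) depth=15
  + 135.187.196.240/28 (H0) depth=28
  + 156.104.0.0/13 (H1) depth=13
  - 135.187.196.240/28 clear@28
  - 156.104.0.0/13 clear@13
  + 135.176.0.0/12 (H1) depth=12
  + 156.108.0.0/16 (H0) depth=16
  ? 135.186.213.0  path d0:-→d1:-→d2:-→d3:-→d4:-→d5:-→d6:-→d7:-→d8:-→d9:-→d10:-→d11:-→d12:H1→d13:-→d14:-→d15:-  best=H1
  - 156.108.0.0/16 clear@16
  + 79.0.0.0/8 (H2) depth=8
  + 0.0.0.0/0 (H0) depth=0
  ? 102.106.81.98  path d0:H0→d1:-→d2:-  best=H0
  + 237.0.0.0/9 (H2) depth=9
  ? 135.176.63.91  path d0:H0→d1:-→d2:-→d3:-→d4:-→d5:-→d6:-→d7:-→d8:-→d9:-→d10:-→d11:-→d12:H1  best=H1
  ? 142.188.139.23  path d0:H0→d1:-→d2:-→d3:-→d4:-  best=H0
  - 135.176.0.0/12 clear@12
  ? 237.0.14.90  path d0:H0→d1:-→d2:-→d3:-→d4:-→d5:-→d6:-→d7:-→d8:-→d9:H2→d10:-  best=H2
  ? 237.0.0.1  path d0:H0→d1:-→d2:-→d3:-→d4:-→d5:-→d6:-→d7:-→d8:-→d9:H2→d10:-  best=H2
  + 79.2.99.128/25 (H2) depth=25

== LOOKUPS ==
["H1","H0","H1","H0","H2","H2"]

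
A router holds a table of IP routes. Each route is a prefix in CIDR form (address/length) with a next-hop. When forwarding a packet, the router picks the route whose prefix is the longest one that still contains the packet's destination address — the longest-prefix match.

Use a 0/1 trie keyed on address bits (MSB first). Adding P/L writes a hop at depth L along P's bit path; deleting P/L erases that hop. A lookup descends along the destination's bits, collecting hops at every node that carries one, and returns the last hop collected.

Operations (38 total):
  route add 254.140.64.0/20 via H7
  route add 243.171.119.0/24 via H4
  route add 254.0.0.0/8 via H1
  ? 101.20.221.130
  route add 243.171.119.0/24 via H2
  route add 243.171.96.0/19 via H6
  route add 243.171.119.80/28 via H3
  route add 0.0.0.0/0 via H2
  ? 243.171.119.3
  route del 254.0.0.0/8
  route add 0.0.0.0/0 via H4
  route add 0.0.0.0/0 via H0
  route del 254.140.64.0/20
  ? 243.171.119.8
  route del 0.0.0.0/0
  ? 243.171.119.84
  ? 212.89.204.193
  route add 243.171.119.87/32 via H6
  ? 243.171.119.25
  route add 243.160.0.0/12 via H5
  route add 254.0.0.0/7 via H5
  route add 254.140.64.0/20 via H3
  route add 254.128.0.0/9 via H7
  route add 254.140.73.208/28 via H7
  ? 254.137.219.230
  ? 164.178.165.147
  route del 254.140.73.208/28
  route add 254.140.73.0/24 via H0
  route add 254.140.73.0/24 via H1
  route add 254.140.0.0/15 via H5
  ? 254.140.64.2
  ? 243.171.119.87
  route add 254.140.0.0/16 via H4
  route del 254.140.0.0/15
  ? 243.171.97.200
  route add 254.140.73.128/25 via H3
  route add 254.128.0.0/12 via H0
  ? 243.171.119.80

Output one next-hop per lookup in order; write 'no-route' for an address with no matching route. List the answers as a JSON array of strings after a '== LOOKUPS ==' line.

Trace:
  add 254.140.64.0/20 -> H7 at depth 20
  add 243.171.119.0/24 -> H4 at depth 24
  add 254.0.0.0/8 -> H1 at depth 8
  Q 101.20.221.130: descend ε ; hops seen [∅] ; pick no-route
  add 243.171.119.0/24 -> H2 at depth 24
  add 243.171.96.0/19 -> H6 at depth 19
  add 243.171.119.80/28 -> H3 at depth 28
  add 0.0.0.0/0 -> H2 at depth 0
  Q 243.171.119.3: descend 1111001110101011011101110 ; hops seen [H2,H6,H2] ; pick H2
  - 254.0.0.0/8 clear@8
  add 0.0.0.0/0 -> H4 at depth 0
  add 0.0.0.0/0 -> H0 at depth 0
  - 254.140.64.0/20 clear@20
  Q 243.171.119.8: descend 1111001110101011011101110 ; hops seen [H0,H6,H2] ; pick H2
  - 0.0.0.0/0 clear@0
  Q 243.171.119.84: descend 1111001110101011011101110101 ; hops seen [H6,H2,H3] ; pick H3
  Q 212.89.204.193: descend 11 ; hops seen [∅] ; pick no-route
  add 243.171.119.87/32 -> H6 at depth 32
  Q 243.171.119.25: descend 1111001110101011011101110 ; hops seen [H6,H2] ; pick H2
  add 243.160.0.0/12 -> H5 at depth 12
  add 254.0.0.0/7 -> H5 at depth 7
  add 254.140.64.0/20 -> H3 at depth 20
  add 254.128.0.0/9 -> H7 at depth 9
  add 254.140.73.208/28 -> H7 at depth 28
  Q 254.137.219.230: descend 1111111010001 ; hops seen [H5,H7] ; pick H7
  Q 164.178.165.147: descend 1 ; hops seen [∅] ; pick no-route
  - 254.140.73.208/28 clear@28
  add 254.140.73.0/24 -> H0 at depth 24
  add 254.140.73.0/24 -> H1 at depth 24
  add 254.140.0.0/15 -> H5 at depth 15
  Q 254.140.64.2: descend 11111110100011000100 ; hops seen [H5,H7,H5,H3] ; pick H3
  Q 243.171.119.87: descend 11110011101010110111011101010111 ; hops seen [H5,H6,H2,H3,H6] ; pick H6
  add 254.140.0.0/16 -> H4 at depth 16
  - 254.140.0.0/15 clear@15
  Q 243.171.97.200: descend 1111001110101011011 ; hops seen [H5,H6] ; pick H6
  add 254.140.73.128/25 -> H3 at depth 25
  add 254.128.0.0/12 -> H0 at depth 12
  Q 243.171.119.80: descend 11110011101010110111011101010 ; hops seen [H5,H6,H2,H3] ; pick H3

== LOOKUPS ==
["no-route","H2","H2","H3","no-route","H2","H7","no-route","H3","H6","H6","H3"]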